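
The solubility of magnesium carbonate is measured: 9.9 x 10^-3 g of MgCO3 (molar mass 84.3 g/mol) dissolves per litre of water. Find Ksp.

1.4 x 10^-8

Molar solubility s = (9.9 x 10^-3 g/L) / (84.3 g/mol) = 1.17 × 10^-4 M.
MgCO3(s) ⇌ Mg^2+(aq) + CO3^2-(aq)
If s mol/L of MgCO3 dissolves, [Mg^2+] = s and [CO3^2-] = s.
Ksp = [Mg^2+][CO3^2-]
Ksp = s × s = s^2
With s = 1.17 × 10^-4: Ksp = 1.4 × 10^-8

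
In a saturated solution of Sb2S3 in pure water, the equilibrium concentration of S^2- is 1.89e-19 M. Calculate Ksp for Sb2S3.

Sb2S3(s) <=> 2 Sb^3+(aq) + 3 S^2-(aq)
Stoichiometry gives [Sb^3+] = (2/3)[S^2-] = 1.260 × 10^-19 M.
Ksp = [Sb^3+]^2[S^2-]^3
Ksp = (1.260 x 10^-19)^2 × (1.89 x 10^-19)^3 = 1.07 x 10^-94

1.07 × 10^-94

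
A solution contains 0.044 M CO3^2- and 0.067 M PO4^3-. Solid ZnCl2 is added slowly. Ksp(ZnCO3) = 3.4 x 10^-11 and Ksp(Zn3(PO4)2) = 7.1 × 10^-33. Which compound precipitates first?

Precipitation of each salt starts when its ion product equals its Ksp.
For ZnCO3: 3.4 x 10^-11 = 0.044 × [Zn^2+]  ⇒  [Zn^2+] = 7.7 x 10^-10 M.
For Zn3(PO4)2: 7.1 × 10^-33 = (0.067)^2 × [Zn^2+]^3  ⇒  [Zn^2+] = 1.2 × 10^-10 M.
The salt with the lower threshold [Zn^2+] precipitates first: Zn3(PO4)2.

Zn3(PO4)2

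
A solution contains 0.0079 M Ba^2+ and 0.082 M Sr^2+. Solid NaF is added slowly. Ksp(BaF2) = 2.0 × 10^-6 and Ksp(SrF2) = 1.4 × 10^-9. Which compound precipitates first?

Precipitation of each salt starts when its ion product equals its Ksp.
For BaF2: 2.0 × 10^-6 = 0.0079 × [F^-]^2  ⇒  [F^-] = 1.6 × 10^-2 M.
For SrF2: 1.4 × 10^-9 = 0.082 × [F^-]^2  ⇒  [F^-] = 1.3 × 10^-4 M.
The salt with the lower threshold [F^-] precipitates first: SrF2.

SrF2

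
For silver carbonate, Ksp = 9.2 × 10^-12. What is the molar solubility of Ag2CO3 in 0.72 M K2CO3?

1.8 × 10^-6 M

Ag2CO3(s) <=> 2 Ag^+ + CO3^2-
Ksp = [Ag^+]^2[CO3^2-]
If s mol/L dissolves here, [Ag^+] = 2s, [CO3^2-] = 0.72 + s ≈ 0.72 (Ksp is small, so little additional dissolves).
Ksp ≈ (2s)^2 × 0.72
s = 1.8 x 10^-6 M
Check: s = 1.8 × 10^-6 ≪ 0.72, so the approximation is valid.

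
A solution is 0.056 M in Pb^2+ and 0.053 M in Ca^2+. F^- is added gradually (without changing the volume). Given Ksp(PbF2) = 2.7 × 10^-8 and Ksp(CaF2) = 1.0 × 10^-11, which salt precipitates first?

CaF2

Each salt begins to precipitate when Q = Ksp, i.e. when [F^-] reaches its threshold.
For PbF2: 2.7 × 10^-8 = 0.056 × [F^-]^2  ⇒  [F^-] = 6.9 × 10^-4 M.
For CaF2: 1.0 × 10^-11 = 0.053 × [F^-]^2  ⇒  [F^-] = 1.4 x 10^-5 M.
The salt with the lower threshold [F^-] precipitates first: CaF2.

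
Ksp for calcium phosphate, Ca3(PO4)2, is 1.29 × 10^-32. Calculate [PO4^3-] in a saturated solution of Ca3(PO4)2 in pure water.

[PO4^3-] = 3.28 × 10^-7 M

Ca3(PO4)2(s) <=> 3 Ca^2+ + 2 PO4^3-
Ksp = [Ca^2+]^3[PO4^3-]^2
If s mol/L of Ca3(PO4)2 dissolves, [Ca^2+] = 3s and [PO4^3-] = 2s.
Substituting: Ksp = (3s)^3(2s)^2 = 108s^5
Solving, s = (1.29 × 10^-32/108)^(1/5) = 1.642 × 10^-7 M
[PO4^3-] = 2s = 3.28 x 10^-7 M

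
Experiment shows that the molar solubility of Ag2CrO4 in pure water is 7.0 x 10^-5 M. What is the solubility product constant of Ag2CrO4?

Ag2CrO4(s) ⇌ 2 Ag^+(aq) + CrO4^2-(aq)
With molar solubility s: [Ag^+] = 2s, [CrO4^2-] = s.
Ksp = [Ag^+]^2[CrO4^2-]
Substituting: Ksp = (2s)^2s = 4s^3
With s = 7.0 × 10^-5: Ksp = 1.4 × 10^-12

Ksp ≈ 1.4e-12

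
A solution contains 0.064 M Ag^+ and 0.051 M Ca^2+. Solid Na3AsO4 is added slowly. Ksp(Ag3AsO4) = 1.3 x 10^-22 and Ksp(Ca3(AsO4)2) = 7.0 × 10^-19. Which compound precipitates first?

Ag3AsO4

Each salt begins to precipitate when Q = Ksp, i.e. when [AsO4^3-] reaches its threshold.
For Ag3AsO4: 1.3 x 10^-22 = (0.064)^3 × [AsO4^3-]  ⇒  [AsO4^3-] = 5.0 x 10^-19 M.
For Ca3(AsO4)2: 7.0 × 10^-19 = (0.051)^3 × [AsO4^3-]^2  ⇒  [AsO4^3-] = 7.3 × 10^-8 M.
The salt with the lower threshold [AsO4^3-] precipitates first: Ag3AsO4.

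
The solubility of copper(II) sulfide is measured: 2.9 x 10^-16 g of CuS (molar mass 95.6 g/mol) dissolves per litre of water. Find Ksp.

Ksp ≈ 9.2e-36

Molar solubility s = (2.9 × 10^-16 g/L) / (95.6 g/mol) = 3.03 × 10^-18 M.
CuS(s) ⇌ Cu^2+(aq) + S^2-(aq)
If s mol/L of CuS dissolves, [Cu^2+] = s and [S^2-] = s.
Ksp = [Cu^2+][S^2-]
Ksp = s^2
With s = 3.03 × 10^-18: Ksp = 9.2 × 10^-36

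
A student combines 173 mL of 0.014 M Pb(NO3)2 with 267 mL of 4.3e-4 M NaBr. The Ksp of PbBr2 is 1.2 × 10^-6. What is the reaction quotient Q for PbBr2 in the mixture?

Q = 3.7e-10

Total volume = 173 + 267 = 440 mL.
[Pb^2+] = 1.4 x 10^-2 × (173/440) = 5.50 × 10^-3 M
[Br^-] = 4.3 × 10^-4 × (267/440) = 2.61 × 10^-4 M
PbBr2(s) <=> Pb^2+ + 2 Br^-, so Q = [Pb^2+][Br^-]^2
Q = (5.50 x 10^-3)(2.61 x 10^-4)^2 = 3.7 × 10^-10
Q < Ksp, so no precipitate of PbBr2 forms.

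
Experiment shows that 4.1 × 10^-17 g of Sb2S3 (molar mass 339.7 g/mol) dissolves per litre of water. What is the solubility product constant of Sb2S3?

Molar solubility s = (4.1 × 10^-17 g/L) / (339.7 g/mol) = 1.21 × 10^-19 M.
Sb2S3(s) ⇌ 2 Sb^3+(aq) + 3 S^2-(aq)
With molar solubility s: [Sb^3+] = 2s, [S^2-] = 3s.
Ksp = [Sb^3+]^2[S^2-]^3
So Ksp = (2s)^2 × (3s)^3 = 108s^5
Ksp = 108 × (1.21 x 10^-19)^5 = 2.8 × 10^-93

2.8e-93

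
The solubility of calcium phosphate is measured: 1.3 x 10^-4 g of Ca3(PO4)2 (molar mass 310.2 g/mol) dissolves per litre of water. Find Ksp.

1.4 × 10^-30

Molar solubility s = (1.3 × 10^-4 g/L) / (310.2 g/mol) = 4.19 x 10^-7 M.
Ca3(PO4)2(s) ⇌ 3 Ca^2+(aq) + 2 PO4^3-(aq)
If s mol/L of Ca3(PO4)2 dissolves, [Ca^2+] = 3s and [PO4^3-] = 2s.
Ksp = [Ca^2+]^3[PO4^3-]^2
Ksp = (3s)^3(2s)^2 = 108s^5
Ksp = 108 × (4.19 × 10^-7)^5 = 1.4 x 10^-30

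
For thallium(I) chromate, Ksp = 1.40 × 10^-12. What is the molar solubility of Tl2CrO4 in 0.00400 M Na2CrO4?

s ≈ 9.35 × 10^-6 M

Tl2CrO4(s) ⇌ 2 Tl^+(aq) + CrO4^2-(aq)
Ksp = [Tl^+]^2[CrO4^2-]
Let s = moles of Tl2CrO4 that dissolve per litre. [Tl^+] = 2s, [CrO4^2-] = 0.00400 + s ≈ 0.00400 (common-ion effect: CrO4^2- is already 0.00400 M).
Ksp ≈ (2s)^2 × 0.00400
s = 9.35 x 10^-6 M
Check: s = 9.4 × 10^-6 ≪ 0.00400, so the approximation is valid.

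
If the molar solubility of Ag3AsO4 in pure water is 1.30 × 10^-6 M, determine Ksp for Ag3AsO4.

Ag3AsO4(s) <=> 3 Ag^+(aq) + AsO4^3-(aq)
For each mole of Ag3AsO4 that dissolves: [Ag^+] = 3s, [AsO4^3-] = s.
Ksp = [Ag^+]^3[AsO4^3-]
Ksp = (3s)^3s = 27s^4
With s = 1.30 × 10^-6: Ksp = 7.71 x 10^-23

7.71 x 10^-23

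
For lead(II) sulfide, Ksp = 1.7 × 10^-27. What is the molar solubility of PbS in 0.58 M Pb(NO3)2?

s ≈ 2.9 × 10^-27 M

PbS(s) ⇌ Pb^2+(aq) + S^2-(aq)
Ksp = [Pb^2+][S^2-]
If s mol/L dissolves here, [Pb^2+] = 0.58 + s ≈ 0.58, [S^2-] = s (Ksp is small, so little additional dissolves).
Ksp ≈ 0.58 × s
s = 2.9 × 10^-27 M
Check: s = 2.9 × 10^-27 ≪ 0.58, so the approximation is valid.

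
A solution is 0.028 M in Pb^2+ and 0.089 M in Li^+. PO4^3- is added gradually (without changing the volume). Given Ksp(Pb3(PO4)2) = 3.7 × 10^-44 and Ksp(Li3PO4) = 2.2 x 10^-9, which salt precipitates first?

Pb3(PO4)2

Precipitation of each salt starts when its ion product equals its Ksp.
For Pb3(PO4)2: 3.7 × 10^-44 = (0.028)^3 × [PO4^3-]^2  ⇒  [PO4^3-] = 4.1 × 10^-20 M.
For Li3PO4: 2.2 x 10^-9 = (0.089)^3 × [PO4^3-]  ⇒  [PO4^3-] = 3.1 × 10^-6 M.
The salt with the lower threshold [PO4^3-] precipitates first: Pb3(PO4)2.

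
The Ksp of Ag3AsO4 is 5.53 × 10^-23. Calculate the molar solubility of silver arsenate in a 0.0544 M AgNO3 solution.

3.44 × 10^-19 M

Ag3AsO4(s) ⇌ 3 Ag^+ + AsO4^3-
Ksp = [Ag^+]^3[AsO4^3-]
Let s = moles of Ag3AsO4 that dissolve per litre. [Ag^+] = 0.0544 + 3s ≈ 0.0544, [AsO4^3-] = s (common-ion effect: Ag^+ is already 0.0544 M).
Ksp ≈ (0.0544)^3 × s
s = 3.44 × 10^-19 M
Check: 3s = 1.0 × 10^-18 ≪ 0.0544, so the approximation is valid.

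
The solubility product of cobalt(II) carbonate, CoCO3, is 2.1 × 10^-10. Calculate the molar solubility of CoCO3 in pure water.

s = 1.4 × 10^-5 M

CoCO3(s) ⇌ Co^2+ + CO3^2-
Ksp = [Co^2+][CO3^2-]
For each mole of CoCO3 that dissolves: [Co^2+] = s, [CO3^2-] = s.
Ksp = s^2
s = √(2.1 × 10^-10) = 1.4 × 10^-5 M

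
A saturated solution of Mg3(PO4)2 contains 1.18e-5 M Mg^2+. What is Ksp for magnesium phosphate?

1.02 x 10^-25

Mg3(PO4)2(s) ⇌ 3 Mg^2+(aq) + 2 PO4^3-(aq)
Stoichiometry gives [PO4^3-] = (2/3)[Mg^2+] = 7.867 x 10^-6 M.
Ksp = [Mg^2+]^3[PO4^3-]^2
Ksp = (1.18 × 10^-5)^3 × (7.867 × 10^-6)^2 = 1.02 × 10^-25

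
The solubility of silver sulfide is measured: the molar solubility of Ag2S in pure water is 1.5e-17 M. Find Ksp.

Ksp = 1.4 × 10^-50

Ag2S(s) ⇌ 2 Ag^+ + S^2-
Let s = molar solubility. Then [Ag^+] = 2s and [S^2-] = s.
Ksp = [Ag^+]^2[S^2-]
So Ksp = (2s)^2 × s = 4s^3
With s = 1.5 × 10^-17: Ksp = 1.4 × 10^-50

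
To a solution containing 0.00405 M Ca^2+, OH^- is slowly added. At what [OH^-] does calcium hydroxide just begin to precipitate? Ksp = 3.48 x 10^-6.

Ca(OH)2(s) ⇌ Ca^2+(aq) + 2 OH^-(aq)
Ksp = [Ca^2+][OH^-]^2
Precipitation begins when Q = Ksp. With [Ca^2+] = 0.00405 M:
3.48 x 10^-6 = (0.00405) × [OH^-]^2
[OH^-] = (3.48 x 10^-6 / 4.05 x 10^-3)^(1/2) = 2.93 × 10^-2 M

[OH^-] = 2.93 × 10^-2 M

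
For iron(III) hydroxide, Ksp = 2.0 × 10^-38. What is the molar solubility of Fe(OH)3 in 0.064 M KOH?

7.6 × 10^-35 M

Fe(OH)3(s) ⇌ Fe^3+(aq) + 3 OH^-(aq)
Ksp = [Fe^3+][OH^-]^3
Let s be the molar solubility in this solution. [Fe^3+] = s, [OH^-] = 0.064 + 3s ≈ 0.064 (common-ion effect: OH^- is already 0.064 M).
Ksp ≈ s × (0.064)^3
s = 7.6 x 10^-35 M
Check: 3s = 2.3 x 10^-34 ≪ 0.064, so the approximation is valid.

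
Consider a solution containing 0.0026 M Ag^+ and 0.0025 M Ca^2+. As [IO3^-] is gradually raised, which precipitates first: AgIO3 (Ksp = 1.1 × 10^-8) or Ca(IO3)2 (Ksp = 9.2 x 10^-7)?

Each salt begins to precipitate when Q = Ksp, i.e. when [IO3^-] reaches its threshold.
For AgIO3: 1.1 × 10^-8 = 0.0026 × [IO3^-]  ⇒  [IO3^-] = 4.2 x 10^-6 M.
For Ca(IO3)2: 9.2 x 10^-7 = 0.0025 × [IO3^-]^2  ⇒  [IO3^-] = 1.9 × 10^-2 M.
The salt with the lower threshold [IO3^-] precipitates first: AgIO3.

AgIO3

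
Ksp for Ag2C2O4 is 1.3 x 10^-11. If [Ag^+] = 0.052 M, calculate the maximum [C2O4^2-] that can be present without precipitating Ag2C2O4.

4.8 x 10^-9 M

Ag2C2O4(s) ⇌ 2 Ag^+ + C2O4^2-
Ksp = [Ag^+]^2[C2O4^2-]
Precipitation begins when Q = Ksp. With [Ag^+] = 0.052 M:
1.3 x 10^-11 = (0.052)^2 × [C2O4^2-]
[C2O4^2-] = (1.3 x 10^-11 / 2.70 × 10^-3) = 4.8 × 10^-9 M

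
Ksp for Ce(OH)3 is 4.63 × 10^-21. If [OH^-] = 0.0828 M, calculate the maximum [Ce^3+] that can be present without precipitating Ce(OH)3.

8.16 × 10^-18 M

Ce(OH)3(s) <=> Ce^3+ + 3 OH^-
Ksp = [Ce^3+][OH^-]^3
Precipitation begins when Q = Ksp. With [OH^-] = 0.0828 M:
4.63 × 10^-21 = (0.0828)^3 × [Ce^3+]
[Ce^3+] = (4.63 × 10^-21 / 5.677 x 10^-4) = 8.16 × 10^-18 M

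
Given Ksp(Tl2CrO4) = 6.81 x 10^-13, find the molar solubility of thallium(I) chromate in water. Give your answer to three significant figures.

5.54e-5 M

Tl2CrO4(s) ⇌ 2 Tl^+ + CrO4^2-
Ksp = [Tl^+]^2[CrO4^2-]
With molar solubility s: [Tl^+] = 2s, [CrO4^2-] = s.
Ksp = (2s)^2s = 4s^3
s = (6.81 x 10^-13 / 4)^(1/3) = 5.54 × 10^-5 M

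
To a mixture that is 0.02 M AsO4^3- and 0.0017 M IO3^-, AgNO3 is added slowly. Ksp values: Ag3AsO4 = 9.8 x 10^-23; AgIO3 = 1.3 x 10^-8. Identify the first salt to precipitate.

Ag3AsO4

Precipitation of each salt starts when its ion product equals its Ksp.
For Ag3AsO4: 9.8 x 10^-23 = 0.02 × [Ag^+]^3  ⇒  [Ag^+] = 1.7 x 10^-7 M.
For AgIO3: 1.3 x 10^-8 = 0.0017 × [Ag^+]  ⇒  [Ag^+] = 7.6 × 10^-6 M.
The salt with the lower threshold [Ag^+] precipitates first: Ag3AsO4.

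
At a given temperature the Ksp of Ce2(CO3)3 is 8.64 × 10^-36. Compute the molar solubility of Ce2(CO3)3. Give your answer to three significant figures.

Ce2(CO3)3(s) <=> 2 Ce^3+(aq) + 3 CO3^2-(aq)
Ksp = [Ce^3+]^2[CO3^2-]^3
With molar solubility s: [Ce^3+] = 2s, [CO3^2-] = 3s.
Substituting: Ksp = (2s)^2(3s)^3 = 108s^5
s^5 = 8.64 × 10^-36 / 108, so s = 3.81 × 10^-8 M

s = 3.81 × 10^-8 M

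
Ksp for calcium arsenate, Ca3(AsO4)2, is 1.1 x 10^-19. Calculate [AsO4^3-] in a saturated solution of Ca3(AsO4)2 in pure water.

Ca3(AsO4)2(s) <=> 3 Ca^2+ + 2 AsO4^3-
Ksp = [Ca^2+]^3[AsO4^3-]^2
For each mole of Ca3(AsO4)2 that dissolves: [Ca^2+] = 3s, [AsO4^3-] = 2s.
Substituting: Ksp = (3s)^3(2s)^2 = 108s^5
s^5 = 1.1 x 10^-19 / 108, so s = 6.33 x 10^-5 M
[AsO4^3-] = 2s = 1.3 × 10^-4 M

1.3 × 10^-4 M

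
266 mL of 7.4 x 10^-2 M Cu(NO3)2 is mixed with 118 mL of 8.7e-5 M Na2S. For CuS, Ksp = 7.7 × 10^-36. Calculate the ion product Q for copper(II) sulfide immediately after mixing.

Total volume = 266 + 118 = 384 mL.
[Cu^2+] = 7.4 x 10^-2 × (266/384) = 5.13 × 10^-2 M
[S^2-] = 8.7 × 10^-5 × (118/384) = 2.67 × 10^-5 M
CuS(s) ⇌ Cu^2+ + S^2-, so Q = [Cu^2+][S^2-]
Q = (5.13 x 10^-2)(2.67 × 10^-5) = 1.4 × 10^-6
Q > Ksp, so CuS will precipitate.

Q = 1.4 × 10^-6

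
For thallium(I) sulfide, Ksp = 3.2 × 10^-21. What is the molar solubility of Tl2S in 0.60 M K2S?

Tl2S(s) <=> 2 Tl^+(aq) + S^2-(aq)
Ksp = [Tl^+]^2[S^2-]
If s mol/L dissolves here, [Tl^+] = 2s, [S^2-] = 0.60 + s ≈ 0.60 (Ksp is small, so little additional dissolves).
Ksp ≈ (2s)^2 × 0.60
s = 3.7 × 10^-11 M
Check: s = 3.7 x 10^-11 ≪ 0.60, so the approximation is valid.

3.7 × 10^-11 M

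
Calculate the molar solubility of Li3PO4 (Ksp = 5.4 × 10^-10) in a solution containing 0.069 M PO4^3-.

Li3PO4(s) ⇌ 3 Li^+ + PO4^3-
Ksp = [Li^+]^3[PO4^3-]
Let s = moles of Li3PO4 that dissolve per litre. [Li^+] = 3s, [PO4^3-] = 0.069 + s ≈ 0.069 (Ksp is small, so little additional dissolves).
Ksp ≈ (3s)^3 × 0.069
s = 6.6 × 10^-4 M
Check: s = 6.6 x 10^-4 ≪ 0.069, so the approximation is valid.

s = 6.6 × 10^-4 M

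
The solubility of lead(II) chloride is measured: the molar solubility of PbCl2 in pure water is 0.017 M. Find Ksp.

2.0 x 10^-5

PbCl2(s) <=> Pb^2+ + 2 Cl^-
If s mol/L of PbCl2 dissolves, [Pb^2+] = s and [Cl^-] = 2s.
Ksp = [Pb^2+][Cl^-]^2
Ksp = s(2s)^2 = 4s^3
With s = 1.7 x 10^-2: Ksp = 2.0 × 10^-5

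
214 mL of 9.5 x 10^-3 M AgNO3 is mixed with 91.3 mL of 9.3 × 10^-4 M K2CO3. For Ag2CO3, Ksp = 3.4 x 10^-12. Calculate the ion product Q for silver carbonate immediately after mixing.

Total volume = 214 + 91.3 = 305.3 mL.
[Ag^+] = 9.5 x 10^-3 × (214/305.3) = 6.66 × 10^-3 M
[CO3^2-] = 9.3 × 10^-4 × (91.3/305.3) = 2.78 x 10^-4 M
Ag2CO3(s) <=> 2 Ag^+ + CO3^2-, so Q = [Ag^+]^2[CO3^2-]
Q = (6.66 x 10^-3)^2(2.78 × 10^-4) = 1.2 × 10^-8
Q > Ksp, so Ag2CO3 will precipitate.

1.2 × 10^-8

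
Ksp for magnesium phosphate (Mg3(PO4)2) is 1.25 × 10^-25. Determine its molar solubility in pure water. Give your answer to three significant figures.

Mg3(PO4)2(s) <=> 3 Mg^2+ + 2 PO4^3-
Ksp = [Mg^2+]^3[PO4^3-]^2
Let s = molar solubility. Then [Mg^2+] = 3s and [PO4^3-] = 2s.
So Ksp = (3s)^3 × (2s)^2 = 108s^5
s^5 = 1.25 × 10^-25 / 108, so s = 4.10 × 10^-6 M

s ≈ 4.10 x 10^-6 M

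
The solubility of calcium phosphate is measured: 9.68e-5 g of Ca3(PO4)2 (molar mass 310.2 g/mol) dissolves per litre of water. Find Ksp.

Molar solubility s = (9.68 × 10^-5 g/L) / (310.2 g/mol) = 3.121 x 10^-7 M.
Ca3(PO4)2(s) <=> 3 Ca^2+ + 2 PO4^3-
If s mol/L of Ca3(PO4)2 dissolves, [Ca^2+] = 3s and [PO4^3-] = 2s.
Ksp = [Ca^2+]^3[PO4^3-]^2
Substituting: Ksp = (3s)^3(2s)^2 = 108s^5
Ksp = 108 × (3.121 × 10^-7)^5 = 3.20 × 10^-31

Ksp ≈ 3.20 × 10^-31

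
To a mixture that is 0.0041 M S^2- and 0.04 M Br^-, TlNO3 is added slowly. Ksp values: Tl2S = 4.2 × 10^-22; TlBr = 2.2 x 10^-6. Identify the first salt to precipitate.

Precipitation of each salt starts when its ion product equals its Ksp.
For Tl2S: 4.2 × 10^-22 = 0.0041 × [Tl^+]^2  ⇒  [Tl^+] = 3.2 × 10^-10 M.
For TlBr: 2.2 x 10^-6 = 0.04 × [Tl^+]  ⇒  [Tl^+] = 5.5 x 10^-5 M.
The salt with the lower threshold [Tl^+] precipitates first: Tl2S.

Tl2S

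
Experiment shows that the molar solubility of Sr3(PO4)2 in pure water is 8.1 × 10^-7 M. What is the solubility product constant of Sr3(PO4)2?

Ksp = 3.8 x 10^-29

Sr3(PO4)2(s) <=> 3 Sr^2+(aq) + 2 PO4^3-(aq)
Let s = molar solubility. Then [Sr^2+] = 3s and [PO4^3-] = 2s.
Ksp = [Sr^2+]^3[PO4^3-]^2
Substituting: Ksp = (3s)^3(2s)^2 = 108s^5
Ksp = 108 × (8.1 × 10^-7)^5 = 3.8 x 10^-29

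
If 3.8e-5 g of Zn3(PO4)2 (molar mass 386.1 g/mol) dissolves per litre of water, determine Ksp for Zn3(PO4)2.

Molar solubility s = (3.8 × 10^-5 g/L) / (386.1 g/mol) = 9.84 x 10^-8 M.
Zn3(PO4)2(s) <=> 3 Zn^2+(aq) + 2 PO4^3-(aq)
Let s = molar solubility. Then [Zn^2+] = 3s and [PO4^3-] = 2s.
Ksp = [Zn^2+]^3[PO4^3-]^2
Substituting: Ksp = (3s)^3(2s)^2 = 108s^5
With s = 9.84 × 10^-8: Ksp = 1.0 x 10^-33

Ksp = 1.0 x 10^-33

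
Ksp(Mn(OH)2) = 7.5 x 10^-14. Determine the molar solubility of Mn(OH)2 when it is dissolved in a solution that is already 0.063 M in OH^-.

Mn(OH)2(s) ⇌ Mn^2+ + 2 OH^-
Ksp = [Mn^2+][OH^-]^2
Let s = moles of Mn(OH)2 that dissolve per litre. [Mn^2+] = s, [OH^-] = 0.063 + 2s ≈ 0.063 (since the OH^- already present dominates).
Ksp ≈ s × (0.063)^2
s = 1.9 x 10^-11 M
Check: 2s = 3.8 x 10^-11 ≪ 0.063, so the approximation is valid.

s = 1.9e-11 M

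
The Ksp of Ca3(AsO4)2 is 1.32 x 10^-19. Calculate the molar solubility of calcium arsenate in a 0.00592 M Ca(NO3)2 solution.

Ca3(AsO4)2(s) ⇌ 3 Ca^2+ + 2 AsO4^3-
Ksp = [Ca^2+]^3[AsO4^3-]^2
Let s be the molar solubility in this solution. [Ca^2+] = 0.00592 + 3s ≈ 0.00592, [AsO4^3-] = 2s (common-ion effect: Ca^2+ is already 0.00592 M).
Ksp ≈ (0.00592)^3 × (2s)^2
s = 3.99 × 10^-7 M
Check: 3s = 1.2 x 10^-6 ≪ 0.00592, so the approximation is valid.

s = 3.99e-7 M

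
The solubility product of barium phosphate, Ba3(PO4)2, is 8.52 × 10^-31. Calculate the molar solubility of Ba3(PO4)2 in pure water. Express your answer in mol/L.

s = 3.80 × 10^-7 M

Ba3(PO4)2(s) ⇌ 3 Ba^2+(aq) + 2 PO4^3-(aq)
Ksp = [Ba^2+]^3[PO4^3-]^2
With molar solubility s: [Ba^2+] = 3s, [PO4^3-] = 2s.
So Ksp = (3s)^3 × (2s)^2 = 108s^5
Solving, s = (8.52 × 10^-31/108)^(1/5) = 3.80 x 10^-7 M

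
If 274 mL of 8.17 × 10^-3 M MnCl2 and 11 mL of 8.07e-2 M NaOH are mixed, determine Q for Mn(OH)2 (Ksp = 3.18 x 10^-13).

Total volume = 274 + 11 = 285 mL.
[Mn^2+] = 8.17 × 10^-3 × (274/285) = 7.855 x 10^-3 M
[OH^-] = 8.07 × 10^-2 × (11/285) = 3.115 x 10^-3 M
Mn(OH)2(s) ⇌ Mn^2+ + 2 OH^-, so Q = [Mn^2+][OH^-]^2
Q = (7.855 × 10^-3)(3.115 x 10^-3)^2 = 7.62 × 10^-8
Q > Ksp, so Mn(OH)2 will precipitate.

Q ≈ 7.62 × 10^-8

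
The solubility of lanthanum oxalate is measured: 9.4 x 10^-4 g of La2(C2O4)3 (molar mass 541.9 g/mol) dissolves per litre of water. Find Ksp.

Ksp = 1.7e-27

Molar solubility s = (9.4 × 10^-4 g/L) / (541.9 g/mol) = 1.73 × 10^-6 M.
La2(C2O4)3(s) ⇌ 2 La^3+(aq) + 3 C2O4^2-(aq)
If s mol/L of La2(C2O4)3 dissolves, [La^3+] = 2s and [C2O4^2-] = 3s.
Ksp = [La^3+]^2[C2O4^2-]^3
So Ksp = (2s)^2 × (3s)^3 = 108s^5
Ksp = 108 × (1.73 × 10^-6)^5 = 1.7 × 10^-27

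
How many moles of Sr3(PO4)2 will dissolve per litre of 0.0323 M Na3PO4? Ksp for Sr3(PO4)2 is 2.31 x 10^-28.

s = 2.02e-9 M

Sr3(PO4)2(s) ⇌ 3 Sr^2+ + 2 PO4^3-
Ksp = [Sr^2+]^3[PO4^3-]^2
Let s = moles of Sr3(PO4)2 that dissolve per litre. [Sr^2+] = 3s, [PO4^3-] = 0.0323 + 2s ≈ 0.0323 (since PO4^3- from Na3PO4 dominates).
Ksp ≈ (3s)^3 × (0.0323)^2
s = 2.02 x 10^-9 M
Check: 2s = 4.0 × 10^-9 ≪ 0.0323, so the approximation is valid.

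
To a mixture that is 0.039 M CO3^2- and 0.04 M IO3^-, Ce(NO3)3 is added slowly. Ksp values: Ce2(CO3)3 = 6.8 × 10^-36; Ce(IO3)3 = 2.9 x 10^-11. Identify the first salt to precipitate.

Ce2(CO3)3

Precipitation of each salt starts when its ion product equals its Ksp.
For Ce2(CO3)3: 6.8 × 10^-36 = (0.039)^3 × [Ce^3+]^2  ⇒  [Ce^3+] = 3.4 × 10^-16 M.
For Ce(IO3)3: 2.9 x 10^-11 = (0.04)^3 × [Ce^3+]  ⇒  [Ce^3+] = 4.5 × 10^-7 M.
The salt with the lower threshold [Ce^3+] precipitates first: Ce2(CO3)3.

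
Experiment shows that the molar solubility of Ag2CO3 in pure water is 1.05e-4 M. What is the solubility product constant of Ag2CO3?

Ag2CO3(s) ⇌ 2 Ag^+(aq) + CO3^2-(aq)
Let s = molar solubility. Then [Ag^+] = 2s and [CO3^2-] = s.
Ksp = [Ag^+]^2[CO3^2-]
So Ksp = (2s)^2 × s = 4s^3
Ksp = 4 × (1.05 × 10^-4)^3 = 4.63 × 10^-12

Ksp ≈ 4.63 × 10^-12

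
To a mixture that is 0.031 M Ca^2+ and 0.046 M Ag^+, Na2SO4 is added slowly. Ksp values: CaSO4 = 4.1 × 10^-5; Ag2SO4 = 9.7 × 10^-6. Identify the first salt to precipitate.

Each salt begins to precipitate when Q = Ksp, i.e. when [SO4^2-] reaches its threshold.
For CaSO4: 4.1 × 10^-5 = 0.031 × [SO4^2-]  ⇒  [SO4^2-] = 1.3 x 10^-3 M.
For Ag2SO4: 9.7 × 10^-6 = (0.046)^2 × [SO4^2-]  ⇒  [SO4^2-] = 4.6 × 10^-3 M.
The salt with the lower threshold [SO4^2-] precipitates first: CaSO4.

CaSO4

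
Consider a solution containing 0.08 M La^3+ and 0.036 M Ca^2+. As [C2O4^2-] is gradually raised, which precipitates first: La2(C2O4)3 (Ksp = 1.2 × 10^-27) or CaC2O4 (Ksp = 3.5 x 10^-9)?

Each salt begins to precipitate when Q = Ksp, i.e. when [C2O4^2-] reaches its threshold.
For La2(C2O4)3: 1.2 × 10^-27 = (0.08)^2 × [C2O4^2-]^3  ⇒  [C2O4^2-] = 5.7 × 10^-9 M.
For CaC2O4: 3.5 x 10^-9 = 0.036 × [C2O4^2-]  ⇒  [C2O4^2-] = 9.7 x 10^-8 M.
The salt with the lower threshold [C2O4^2-] precipitates first: La2(C2O4)3.

La2(C2O4)3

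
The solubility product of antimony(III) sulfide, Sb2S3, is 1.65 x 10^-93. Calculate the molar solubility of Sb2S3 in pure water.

Sb2S3(s) <=> 2 Sb^3+ + 3 S^2-
Ksp = [Sb^3+]^2[S^2-]^3
With molar solubility s: [Sb^3+] = 2s, [S^2-] = 3s.
So Ksp = (2s)^2 × (3s)^3 = 108s^5
s = (1.65 x 10^-93 / 108)^(1/5) = 1.09 x 10^-19 M

1.09 × 10^-19 M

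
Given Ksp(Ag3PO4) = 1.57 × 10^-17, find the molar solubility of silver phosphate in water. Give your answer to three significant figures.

Ag3PO4(s) ⇌ 3 Ag^+ + PO4^3-
Ksp = [Ag^+]^3[PO4^3-]
If s mol/L of Ag3PO4 dissolves, [Ag^+] = 3s and [PO4^3-] = s.
So Ksp = (3s)^3 × s = 27s^4
s = (1.57 × 10^-17 / 27)^(1/4) = 2.76 × 10^-5 M

2.76 × 10^-5 M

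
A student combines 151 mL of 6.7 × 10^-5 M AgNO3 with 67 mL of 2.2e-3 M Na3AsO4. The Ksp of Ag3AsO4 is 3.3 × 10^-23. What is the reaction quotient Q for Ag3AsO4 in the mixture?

Total volume = 151 + 67 = 218 mL.
[Ag^+] = 6.7 × 10^-5 × (151/218) = 4.64 × 10^-5 M
[AsO4^3-] = 2.2 x 10^-3 × (67/218) = 6.76 x 10^-4 M
Ag3AsO4(s) ⇌ 3 Ag^+(aq) + AsO4^3-(aq), so Q = [Ag^+]^3[AsO4^3-]
Q = (4.64 × 10^-5)^3(6.76 x 10^-4) = 6.8 × 10^-17
Q > Ksp, so Ag3AsO4 will precipitate.

6.8 × 10^-17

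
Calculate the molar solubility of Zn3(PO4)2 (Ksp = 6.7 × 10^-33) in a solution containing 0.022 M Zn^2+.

Zn3(PO4)2(s) ⇌ 3 Zn^2+ + 2 PO4^3-
Ksp = [Zn^2+]^3[PO4^3-]^2
Let s be the molar solubility in this solution. [Zn^2+] = 0.022 + 3s ≈ 0.022, [PO4^3-] = 2s (Ksp is small, so little additional dissolves).
Ksp ≈ (0.022)^3 × (2s)^2
s = 1.3 × 10^-14 M
Check: 3s = 3.8 × 10^-14 ≪ 0.022, so the approximation is valid.

1.3 x 10^-14 M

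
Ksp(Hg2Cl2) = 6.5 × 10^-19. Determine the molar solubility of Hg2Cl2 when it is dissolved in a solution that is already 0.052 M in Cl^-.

2.4 × 10^-16 M

Hg2Cl2(s) ⇌ Hg2^2+ + 2 Cl^-
Ksp = [Hg2^2+][Cl^-]^2
If s mol/L dissolves here, [Hg2^2+] = s, [Cl^-] = 0.052 + 2s ≈ 0.052 (Ksp is small, so little additional dissolves).
Ksp ≈ s × (0.052)^2
s = 2.4 × 10^-16 M
Check: 2s = 4.8 x 10^-16 ≪ 0.052, so the approximation is valid.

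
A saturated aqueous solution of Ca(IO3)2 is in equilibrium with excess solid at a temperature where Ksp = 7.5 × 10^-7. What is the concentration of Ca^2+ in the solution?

[Ca^2+] = 5.7 × 10^-3 M

Ca(IO3)2(s) ⇌ Ca^2+ + 2 IO3^-
Ksp = [Ca^2+][IO3^-]^2
Let s = molar solubility. Then [Ca^2+] = s and [IO3^-] = 2s.
So Ksp = s × (2s)^2 = 4s^3
s = (7.5 × 10^-7 / 4)^(1/3) = 5.72 x 10^-3 M
[Ca^2+] = s = 5.7 × 10^-3 M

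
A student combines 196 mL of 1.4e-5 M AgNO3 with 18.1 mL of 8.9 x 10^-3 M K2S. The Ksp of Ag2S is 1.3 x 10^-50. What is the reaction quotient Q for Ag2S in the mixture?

Total volume = 196 + 18.1 = 214.1 mL.
[Ag^+] = 1.4 x 10^-5 × (196/214.1) = 1.28 × 10^-5 M
[S^2-] = 8.9 × 10^-3 × (18.1/214.1) = 7.52 × 10^-4 M
Ag2S(s) ⇌ 2 Ag^+ + S^2-, so Q = [Ag^+]^2[S^2-]
Q = (1.28 × 10^-5)^2(7.52 × 10^-4) = 1.2 × 10^-13
Q > Ksp, so Ag2S will precipitate.

1.2 × 10^-13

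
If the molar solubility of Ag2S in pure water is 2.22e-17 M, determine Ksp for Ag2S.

4.38 × 10^-50

Ag2S(s) ⇌ 2 Ag^+ + S^2-
Let s = molar solubility. Then [Ag^+] = 2s and [S^2-] = s.
Ksp = [Ag^+]^2[S^2-]
Ksp = (2s)^2s = 4s^3
Ksp = 4 × (2.22 x 10^-17)^3 = 4.38 × 10^-50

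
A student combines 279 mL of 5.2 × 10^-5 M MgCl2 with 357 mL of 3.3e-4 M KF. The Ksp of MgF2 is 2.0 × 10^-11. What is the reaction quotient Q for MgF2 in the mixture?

Total volume = 279 + 357 = 636 mL.
[Mg^2+] = 5.2 × 10^-5 × (279/636) = 2.28 × 10^-5 M
[F^-] = 3.3 × 10^-4 × (357/636) = 1.85 × 10^-4 M
MgF2(s) ⇌ Mg^2+(aq) + 2 F^-(aq), so Q = [Mg^2+][F^-]^2
Q = (2.28 × 10^-5)(1.85 x 10^-4)^2 = 7.8 × 10^-13
Q < Ksp, so no precipitate of MgF2 forms.

Q ≈ 7.8e-13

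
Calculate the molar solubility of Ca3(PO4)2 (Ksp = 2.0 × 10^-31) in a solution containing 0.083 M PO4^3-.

s ≈ 1.0 × 10^-10 M

Ca3(PO4)2(s) ⇌ 3 Ca^2+ + 2 PO4^3-
Ksp = [Ca^2+]^3[PO4^3-]^2
If s mol/L dissolves here, [Ca^2+] = 3s, [PO4^3-] = 0.083 + 2s ≈ 0.083 (since the PO4^3- already present dominates).
Ksp ≈ (3s)^3 × (0.083)^2
s = 1.0 × 10^-10 M
Check: 2s = 2.0 × 10^-10 ≪ 0.083, so the approximation is valid.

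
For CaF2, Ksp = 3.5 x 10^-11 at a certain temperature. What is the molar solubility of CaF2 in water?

s = 2.1 × 10^-4 M

CaF2(s) <=> Ca^2+ + 2 F^-
Ksp = [Ca^2+][F^-]^2
Let s = molar solubility. Then [Ca^2+] = s and [F^-] = 2s.
So Ksp = s × (2s)^2 = 4s^3
s = (3.5 x 10^-11 / 4)^(1/3) = 2.1 × 10^-4 M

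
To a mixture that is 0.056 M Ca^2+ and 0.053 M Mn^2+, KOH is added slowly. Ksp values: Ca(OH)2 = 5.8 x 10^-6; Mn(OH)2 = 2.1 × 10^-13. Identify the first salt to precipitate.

Mn(OH)2

Each salt begins to precipitate when Q = Ksp, i.e. when [OH^-] reaches its threshold.
For Ca(OH)2: 5.8 x 10^-6 = 0.056 × [OH^-]^2  ⇒  [OH^-] = 1.0 × 10^-2 M.
For Mn(OH)2: 2.1 × 10^-13 = 0.053 × [OH^-]^2  ⇒  [OH^-] = 2.0 × 10^-6 M.
The salt with the lower threshold [OH^-] precipitates first: Mn(OH)2.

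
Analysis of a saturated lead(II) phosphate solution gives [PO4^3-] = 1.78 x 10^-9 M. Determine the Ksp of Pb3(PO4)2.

Pb3(PO4)2(s) ⇌ 3 Pb^2+ + 2 PO4^3-
Stoichiometry gives [Pb^2+] = (3/2)[PO4^3-] = 2.670 × 10^-9 M.
Ksp = [Pb^2+]^3[PO4^3-]^2
Ksp = (2.670 x 10^-9)^3 × (1.78 x 10^-9)^2 = 6.03 × 10^-44

Ksp ≈ 6.03 × 10^-44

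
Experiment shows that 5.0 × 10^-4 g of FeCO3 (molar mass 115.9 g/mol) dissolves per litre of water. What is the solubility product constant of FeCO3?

Molar solubility s = (5.0 x 10^-4 g/L) / (115.9 g/mol) = 4.31 × 10^-6 M.
FeCO3(s) ⇌ Fe^2+(aq) + CO3^2-(aq)
For each mole of FeCO3 that dissolves: [Fe^2+] = s, [CO3^2-] = s.
Ksp = [Fe^2+][CO3^2-]
Ksp = s × s = s^2
Ksp = (4.31 × 10^-6)^2 = 1.9 x 10^-11

Ksp ≈ 1.9 × 10^-11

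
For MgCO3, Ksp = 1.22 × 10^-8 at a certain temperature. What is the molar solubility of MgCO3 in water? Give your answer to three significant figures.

s = 1.10e-4 M

MgCO3(s) ⇌ Mg^2+ + CO3^2-
Ksp = [Mg^2+][CO3^2-]
With molar solubility s: [Mg^2+] = s, [CO3^2-] = s.
Ksp = s × s = s^2
s = √(1.22 × 10^-8) = 1.10 × 10^-4 M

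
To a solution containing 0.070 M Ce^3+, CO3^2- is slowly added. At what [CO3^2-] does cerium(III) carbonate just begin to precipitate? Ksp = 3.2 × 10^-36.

[CO3^2-] = 8.7e-12 M

Ce2(CO3)3(s) <=> 2 Ce^3+ + 3 CO3^2-
Ksp = [Ce^3+]^2[CO3^2-]^3
Precipitation begins when Q = Ksp. With [Ce^3+] = 0.070 M:
3.2 × 10^-36 = (0.070)^2 × [CO3^2-]^3
[CO3^2-] = (3.2 × 10^-36 / 4.90 x 10^-3)^(1/3) = 8.7 x 10^-12 M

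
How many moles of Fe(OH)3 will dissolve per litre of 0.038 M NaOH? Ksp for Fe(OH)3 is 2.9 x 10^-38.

Fe(OH)3(s) ⇌ Fe^3+(aq) + 3 OH^-(aq)
Ksp = [Fe^3+][OH^-]^3
Let s = moles of Fe(OH)3 that dissolve per litre. [Fe^3+] = s, [OH^-] = 0.038 + 3s ≈ 0.038 (Ksp is small, so little additional dissolves).
Ksp ≈ s × (0.038)^3
s = 5.3 × 10^-34 M
Check: 3s = 1.6 × 10^-33 ≪ 0.038, so the approximation is valid.

s ≈ 5.3e-34 M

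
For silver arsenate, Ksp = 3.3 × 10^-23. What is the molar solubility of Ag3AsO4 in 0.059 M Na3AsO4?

s ≈ 2.7 × 10^-8 M

Ag3AsO4(s) ⇌ 3 Ag^+(aq) + AsO4^3-(aq)
Ksp = [Ag^+]^3[AsO4^3-]
If s mol/L dissolves here, [Ag^+] = 3s, [AsO4^3-] = 0.059 + s ≈ 0.059 (since AsO4^3- from Na3AsO4 dominates).
Ksp ≈ (3s)^3 × 0.059
s = 2.7 × 10^-8 M
Check: s = 2.7 × 10^-8 ≪ 0.059, so the approximation is valid.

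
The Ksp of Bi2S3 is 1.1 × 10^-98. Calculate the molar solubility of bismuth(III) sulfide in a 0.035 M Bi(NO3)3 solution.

s ≈ 6.9e-33 M

Bi2S3(s) <=> 2 Bi^3+ + 3 S^2-
Ksp = [Bi^3+]^2[S^2-]^3
Let s = moles of Bi2S3 that dissolve per litre. [Bi^3+] = 0.035 + 2s ≈ 0.035, [S^2-] = 3s (common-ion effect: Bi^3+ is already 0.035 M).
Ksp ≈ (0.035)^2 × (3s)^3
s = 6.9 × 10^-33 M
Check: 2s = 1.4 x 10^-32 ≪ 0.035, so the approximation is valid.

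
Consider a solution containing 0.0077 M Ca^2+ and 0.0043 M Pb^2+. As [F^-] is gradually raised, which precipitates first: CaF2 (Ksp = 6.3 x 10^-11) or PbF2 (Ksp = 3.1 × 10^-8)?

CaF2

Each salt begins to precipitate when Q = Ksp, i.e. when [F^-] reaches its threshold.
For CaF2: 6.3 x 10^-11 = 0.0077 × [F^-]^2  ⇒  [F^-] = 9.0 × 10^-5 M.
For PbF2: 3.1 × 10^-8 = 0.0043 × [F^-]^2  ⇒  [F^-] = 2.7 × 10^-3 M.
The salt with the lower threshold [F^-] precipitates first: CaF2.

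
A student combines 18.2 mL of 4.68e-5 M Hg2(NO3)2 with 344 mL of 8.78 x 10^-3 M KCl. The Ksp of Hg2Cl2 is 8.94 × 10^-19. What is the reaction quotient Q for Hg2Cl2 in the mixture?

Q ≈ 1.64 × 10^-10

Total volume = 18.2 + 344 = 362.2 mL.
[Hg2^2+] = 4.68 × 10^-5 × (18.2/362.2) = 2.352 x 10^-6 M
[Cl^-] = 8.78 × 10^-3 × (344/362.2) = 8.339 x 10^-3 M
Hg2Cl2(s) ⇌ Hg2^2+(aq) + 2 Cl^-(aq), so Q = [Hg2^2+][Cl^-]^2
Q = (2.352 x 10^-6)(8.339 × 10^-3)^2 = 1.64 x 10^-10
Q > Ksp, so Hg2Cl2 will precipitate.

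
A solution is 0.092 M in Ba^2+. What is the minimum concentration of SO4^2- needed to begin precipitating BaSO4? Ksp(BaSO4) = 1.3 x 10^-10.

BaSO4(s) <=> Ba^2+(aq) + SO4^2-(aq)
Ksp = [Ba^2+][SO4^2-]
Precipitation begins when Q = Ksp. With [Ba^2+] = 0.092 M:
1.3 x 10^-10 = (0.092) × [SO4^2-]
[SO4^2-] = (1.3 x 10^-10 / 9.2 × 10^-2) = 1.4 × 10^-9 M

1.4e-9 M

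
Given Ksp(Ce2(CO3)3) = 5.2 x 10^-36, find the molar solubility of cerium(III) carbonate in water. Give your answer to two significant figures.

Ce2(CO3)3(s) ⇌ 2 Ce^3+ + 3 CO3^2-
Ksp = [Ce^3+]^2[CO3^2-]^3
If s mol/L of Ce2(CO3)3 dissolves, [Ce^3+] = 2s and [CO3^2-] = 3s.
Substituting: Ksp = (2s)^2(3s)^3 = 108s^5
s^5 = 5.2 x 10^-36 / 108, so s = 3.4 × 10^-8 M

s ≈ 3.4 × 10^-8 M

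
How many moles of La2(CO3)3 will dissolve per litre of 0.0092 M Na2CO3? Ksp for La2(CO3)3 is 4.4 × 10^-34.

La2(CO3)3(s) ⇌ 2 La^3+(aq) + 3 CO3^2-(aq)
Ksp = [La^3+]^2[CO3^2-]^3
Let s be the molar solubility in this solution. [La^3+] = 2s, [CO3^2-] = 0.0092 + 3s ≈ 0.0092 (since CO3^2- from Na2CO3 dominates).
Ksp ≈ (2s)^2 × (0.0092)^3
s = 1.2 × 10^-14 M
Check: 3s = 3.6 x 10^-14 ≪ 0.0092, so the approximation is valid.

s ≈ 1.2 × 10^-14 M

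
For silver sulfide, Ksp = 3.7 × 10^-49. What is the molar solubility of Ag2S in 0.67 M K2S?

Ag2S(s) <=> 2 Ag^+ + S^2-
Ksp = [Ag^+]^2[S^2-]
If s mol/L dissolves here, [Ag^+] = 2s, [S^2-] = 0.67 + s ≈ 0.67 (common-ion effect: S^2- is already 0.67 M).
Ksp ≈ (2s)^2 × 0.67
s = 3.7 × 10^-25 M
Check: s = 3.7 x 10^-25 ≪ 0.67, so the approximation is valid.

s = 3.7 x 10^-25 M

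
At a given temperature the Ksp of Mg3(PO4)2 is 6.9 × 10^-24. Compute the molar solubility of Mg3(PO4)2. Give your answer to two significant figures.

Mg3(PO4)2(s) ⇌ 3 Mg^2+ + 2 PO4^3-
Ksp = [Mg^2+]^3[PO4^3-]^2
With molar solubility s: [Mg^2+] = 3s, [PO4^3-] = 2s.
Substituting: Ksp = (3s)^3(2s)^2 = 108s^5
s^5 = 6.9 × 10^-24 / 108, so s = 9.1 × 10^-6 M

9.1 × 10^-6 M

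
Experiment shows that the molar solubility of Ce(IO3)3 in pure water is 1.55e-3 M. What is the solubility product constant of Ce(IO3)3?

Ksp ≈ 1.56 × 10^-10

Ce(IO3)3(s) ⇌ Ce^3+(aq) + 3 IO3^-(aq)
If s mol/L of Ce(IO3)3 dissolves, [Ce^3+] = s and [IO3^-] = 3s.
Ksp = [Ce^3+][IO3^-]^3
Substituting: Ksp = s(3s)^3 = 27s^4
With s = 1.55 × 10^-3: Ksp = 1.56 × 10^-10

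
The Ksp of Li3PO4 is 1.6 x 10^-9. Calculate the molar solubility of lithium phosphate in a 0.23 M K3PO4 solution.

s = 6.4 × 10^-4 M

Li3PO4(s) <=> 3 Li^+(aq) + PO4^3-(aq)
Ksp = [Li^+]^3[PO4^3-]
Let s be the molar solubility in this solution. [Li^+] = 3s, [PO4^3-] = 0.23 + s ≈ 0.23 (since PO4^3- from K3PO4 dominates).
Ksp ≈ (3s)^3 × 0.23
s = 6.4 × 10^-4 M
Check: s = 6.4 × 10^-4 ≪ 0.23, so the approximation is valid.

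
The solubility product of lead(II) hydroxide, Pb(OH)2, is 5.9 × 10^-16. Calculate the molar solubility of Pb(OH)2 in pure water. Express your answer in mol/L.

Pb(OH)2(s) ⇌ Pb^2+(aq) + 2 OH^-(aq)
Ksp = [Pb^2+][OH^-]^2
For each mole of Pb(OH)2 that dissolves: [Pb^2+] = s, [OH^-] = 2s.
Ksp = s(2s)^2 = 4s^3
Solving, s = (5.9 × 10^-16/4)^(1/3) = 5.3 x 10^-6 M

s ≈ 5.3 × 10^-6 M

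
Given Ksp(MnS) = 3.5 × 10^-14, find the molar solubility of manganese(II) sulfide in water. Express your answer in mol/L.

MnS(s) ⇌ Mn^2+(aq) + S^2-(aq)
Ksp = [Mn^2+][S^2-]
With molar solubility s: [Mn^2+] = s, [S^2-] = s.
Ksp = (s)(s) = s^2
s = (3.5 × 10^-14)^(1/2) = 1.9 x 10^-7 M

1.9 × 10^-7 M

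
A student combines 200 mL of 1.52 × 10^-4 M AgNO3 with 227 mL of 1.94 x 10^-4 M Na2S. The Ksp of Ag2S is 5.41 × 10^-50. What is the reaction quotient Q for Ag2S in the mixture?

Total volume = 200 + 227 = 427 mL.
[Ag^+] = 1.52 × 10^-4 × (200/427) = 7.119 x 10^-5 M
[S^2-] = 1.94 × 10^-4 × (227/427) = 1.031 × 10^-4 M
Ag2S(s) ⇌ 2 Ag^+(aq) + S^2-(aq), so Q = [Ag^+]^2[S^2-]
Q = (7.119 × 10^-5)^2(1.031 x 10^-4) = 5.23 × 10^-13
Q > Ksp, so Ag2S will precipitate.

5.23e-13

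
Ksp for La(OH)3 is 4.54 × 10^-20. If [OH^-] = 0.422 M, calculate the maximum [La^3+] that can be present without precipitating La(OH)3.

[La^3+] ≈ 6.04e-19 M

La(OH)3(s) ⇌ La^3+(aq) + 3 OH^-(aq)
Ksp = [La^3+][OH^-]^3
Precipitation begins when Q = Ksp. With [OH^-] = 0.422 M:
4.54 × 10^-20 = (0.422)^3 × [La^3+]
[La^3+] = (4.54 × 10^-20 / 7.515 x 10^-2) = 6.04 × 10^-19 M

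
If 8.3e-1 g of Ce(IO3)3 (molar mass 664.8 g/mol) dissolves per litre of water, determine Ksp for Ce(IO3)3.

6.6 × 10^-11

Molar solubility s = (8.3 × 10^-1 g/L) / (664.8 g/mol) = 1.25 × 10^-3 M.
Ce(IO3)3(s) <=> Ce^3+(aq) + 3 IO3^-(aq)
If s mol/L of Ce(IO3)3 dissolves, [Ce^3+] = s and [IO3^-] = 3s.
Ksp = [Ce^3+][IO3^-]^3
Substituting: Ksp = s(3s)^3 = 27s^4
Ksp = 27 × (1.25 × 10^-3)^4 = 6.6 × 10^-11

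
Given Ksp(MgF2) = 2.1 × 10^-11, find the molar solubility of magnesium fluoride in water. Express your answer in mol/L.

s = 1.7 × 10^-4 M

MgF2(s) ⇌ Mg^2+ + 2 F^-
Ksp = [Mg^2+][F^-]^2
If s mol/L of MgF2 dissolves, [Mg^2+] = s and [F^-] = 2s.
Substituting: Ksp = s(2s)^2 = 4s^3
Solving, s = (2.1 × 10^-11/4)^(1/3) = 1.7 x 10^-4 M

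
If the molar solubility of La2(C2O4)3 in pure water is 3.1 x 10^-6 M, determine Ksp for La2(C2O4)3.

Ksp = 3.1e-26

La2(C2O4)3(s) <=> 2 La^3+(aq) + 3 C2O4^2-(aq)
For each mole of La2(C2O4)3 that dissolves: [La^3+] = 2s, [C2O4^2-] = 3s.
Ksp = [La^3+]^2[C2O4^2-]^3
So Ksp = (2s)^2 × (3s)^3 = 108s^5
With s = 3.1 x 10^-6: Ksp = 3.1 × 10^-26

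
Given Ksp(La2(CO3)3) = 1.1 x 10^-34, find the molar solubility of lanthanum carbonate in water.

s ≈ 6.3e-8 M

La2(CO3)3(s) ⇌ 2 La^3+ + 3 CO3^2-
Ksp = [La^3+]^2[CO3^2-]^3
Let s = molar solubility. Then [La^3+] = 2s and [CO3^2-] = 3s.
Substituting: Ksp = (2s)^2(3s)^3 = 108s^5
Solving, s = (1.1 x 10^-34/108)^(1/5) = 6.3 × 10^-8 M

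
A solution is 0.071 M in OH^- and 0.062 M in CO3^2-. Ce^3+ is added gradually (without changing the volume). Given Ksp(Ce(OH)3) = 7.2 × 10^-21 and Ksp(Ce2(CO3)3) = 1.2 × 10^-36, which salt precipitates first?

Ce(OH)3

Each salt begins to precipitate when Q = Ksp, i.e. when [Ce^3+] reaches its threshold.
For Ce(OH)3: 7.2 × 10^-21 = (0.071)^3 × [Ce^3+]  ⇒  [Ce^3+] = 2.0 × 10^-17 M.
For Ce2(CO3)3: 1.2 × 10^-36 = (0.062)^3 × [Ce^3+]^2  ⇒  [Ce^3+] = 7.1 x 10^-17 M.
The salt with the lower threshold [Ce^3+] precipitates first: Ce(OH)3.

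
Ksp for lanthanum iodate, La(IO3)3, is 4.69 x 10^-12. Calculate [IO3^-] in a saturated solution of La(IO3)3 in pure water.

La(IO3)3(s) <=> La^3+ + 3 IO3^-
Ksp = [La^3+][IO3^-]^3
For each mole of La(IO3)3 that dissolves: [La^3+] = s, [IO3^-] = 3s.
So Ksp = s × (3s)^3 = 27s^4
Solving, s = (4.69 x 10^-12/27)^(1/4) = 6.456 × 10^-4 M
[IO3^-] = 3s = 1.94 × 10^-3 M

[IO3^-] ≈ 1.94 × 10^-3 M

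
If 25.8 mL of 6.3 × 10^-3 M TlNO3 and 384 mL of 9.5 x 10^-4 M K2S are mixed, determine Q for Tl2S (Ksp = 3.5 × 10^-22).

Total volume = 25.8 + 384 = 409.8 mL.
[Tl^+] = 6.3 x 10^-3 × (25.8/409.8) = 3.97 × 10^-4 M
[S^2-] = 9.5 × 10^-4 × (384/409.8) = 8.90 × 10^-4 M
Tl2S(s) ⇌ 2 Tl^+ + S^2-, so Q = [Tl^+]^2[S^2-]
Q = (3.97 × 10^-4)^2(8.90 x 10^-4) = 1.4 × 10^-10
Q > Ksp, so Tl2S will precipitate.

Q ≈ 1.4e-10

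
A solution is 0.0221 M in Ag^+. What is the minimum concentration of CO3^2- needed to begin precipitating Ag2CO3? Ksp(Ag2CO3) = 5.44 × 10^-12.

Ag2CO3(s) <=> 2 Ag^+(aq) + CO3^2-(aq)
Ksp = [Ag^+]^2[CO3^2-]
Precipitation begins when Q = Ksp. With [Ag^+] = 0.0221 M:
5.44 × 10^-12 = (0.0221)^2 × [CO3^2-]
[CO3^2-] = (5.44 × 10^-12 / 4.884 × 10^-4) = 1.11 x 10^-8 M

[CO3^2-] = 1.11 x 10^-8 M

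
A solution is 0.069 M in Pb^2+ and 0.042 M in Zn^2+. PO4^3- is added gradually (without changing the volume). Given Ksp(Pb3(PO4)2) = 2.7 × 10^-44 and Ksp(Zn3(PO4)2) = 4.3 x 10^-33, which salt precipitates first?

Each salt begins to precipitate when Q = Ksp, i.e. when [PO4^3-] reaches its threshold.
For Pb3(PO4)2: 2.7 × 10^-44 = (0.069)^3 × [PO4^3-]^2  ⇒  [PO4^3-] = 9.1 × 10^-21 M.
For Zn3(PO4)2: 4.3 x 10^-33 = (0.042)^3 × [PO4^3-]^2  ⇒  [PO4^3-] = 7.6 x 10^-15 M.
The salt with the lower threshold [PO4^3-] precipitates first: Pb3(PO4)2.

Pb3(PO4)2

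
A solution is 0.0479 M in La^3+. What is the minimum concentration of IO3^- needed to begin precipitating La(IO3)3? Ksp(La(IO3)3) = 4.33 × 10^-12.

4.49 × 10^-4 M

La(IO3)3(s) ⇌ La^3+(aq) + 3 IO3^-(aq)
Ksp = [La^3+][IO3^-]^3
Precipitation begins when Q = Ksp. With [La^3+] = 0.0479 M:
4.33 × 10^-12 = (0.0479) × [IO3^-]^3
[IO3^-] = (4.33 × 10^-12 / 4.79 × 10^-2)^(1/3) = 4.49 × 10^-4 M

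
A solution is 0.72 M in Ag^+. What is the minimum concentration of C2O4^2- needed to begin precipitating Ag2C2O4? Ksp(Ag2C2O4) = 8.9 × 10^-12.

Ag2C2O4(s) ⇌ 2 Ag^+ + C2O4^2-
Ksp = [Ag^+]^2[C2O4^2-]
Precipitation begins when Q = Ksp. With [Ag^+] = 0.72 M:
8.9 × 10^-12 = (0.72)^2 × [C2O4^2-]
[C2O4^2-] = (8.9 × 10^-12 / 5.18 x 10^-1) = 1.7 × 10^-11 M

[C2O4^2-] ≈ 1.7e-11 M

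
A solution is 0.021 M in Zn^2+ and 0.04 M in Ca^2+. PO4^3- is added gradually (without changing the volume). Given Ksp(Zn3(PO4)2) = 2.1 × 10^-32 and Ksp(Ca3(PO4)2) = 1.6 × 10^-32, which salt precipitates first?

Precipitation of each salt starts when its ion product equals its Ksp.
For Zn3(PO4)2: 2.1 × 10^-32 = (0.021)^3 × [PO4^3-]^2  ⇒  [PO4^3-] = 4.8 × 10^-14 M.
For Ca3(PO4)2: 1.6 × 10^-32 = (0.04)^3 × [PO4^3-]^2  ⇒  [PO4^3-] = 1.6 x 10^-14 M.
The salt with the lower threshold [PO4^3-] precipitates first: Ca3(PO4)2.

Ca3(PO4)2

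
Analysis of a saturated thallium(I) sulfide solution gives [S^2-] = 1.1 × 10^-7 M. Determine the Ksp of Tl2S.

Ksp = 5.3 × 10^-21

Tl2S(s) ⇌ 2 Tl^+(aq) + S^2-(aq)
Stoichiometry gives [Tl^+] = (2/1)[S^2-] = 2.20 x 10^-7 M.
Ksp = [Tl^+]^2[S^2-]
Ksp = (2.20 × 10^-7)^2 × 1.1 x 10^-7 = 5.3 × 10^-21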